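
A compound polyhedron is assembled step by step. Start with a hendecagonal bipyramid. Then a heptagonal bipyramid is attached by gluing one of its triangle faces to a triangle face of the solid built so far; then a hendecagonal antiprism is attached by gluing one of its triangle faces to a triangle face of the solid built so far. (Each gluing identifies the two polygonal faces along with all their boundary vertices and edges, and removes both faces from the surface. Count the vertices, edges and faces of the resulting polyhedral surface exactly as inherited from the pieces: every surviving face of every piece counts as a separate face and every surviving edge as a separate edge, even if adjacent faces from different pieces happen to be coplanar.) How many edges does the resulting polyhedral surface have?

A hendecagonal bipyramid: V=13, E=33, F=22.
Attach a heptagonal bipyramid (V=9, E=21, F=14) along a 3-gon: merge 3 vertices and 3 edges, delete both glued faces → V=19, E=51, F=34.
Attach a hendecagonal antiprism (V=22, E=44, F=24) along a 3-gon: merge 3 vertices and 3 edges, delete both glued faces → V=38, E=92, F=56.
Check: V − E + F = 38 − 92 + 56 = 2.

92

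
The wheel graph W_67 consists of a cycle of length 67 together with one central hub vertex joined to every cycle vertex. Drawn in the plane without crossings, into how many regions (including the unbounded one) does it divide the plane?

68

W_67 has V = 67 + 1 = 68 vertices and E = 2·67 = 134 edges.
By Euler's formula F = 2 − V + E = 2 − 68 + 134 = 68.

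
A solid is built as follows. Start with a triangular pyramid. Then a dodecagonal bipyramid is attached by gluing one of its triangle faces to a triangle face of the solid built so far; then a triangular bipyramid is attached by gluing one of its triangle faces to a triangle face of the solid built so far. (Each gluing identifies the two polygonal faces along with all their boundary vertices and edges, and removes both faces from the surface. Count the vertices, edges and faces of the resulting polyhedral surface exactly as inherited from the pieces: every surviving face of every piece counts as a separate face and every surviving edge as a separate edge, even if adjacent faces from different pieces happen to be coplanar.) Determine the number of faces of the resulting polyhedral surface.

A triangular pyramid: V=4, E=6, F=4.
Attach a dodecagonal bipyramid (V=14, E=36, F=24) along a 3-gon: merge 3 vertices and 3 edges, delete both glued faces → V=15, E=39, F=26.
Attach a triangular bipyramid (V=5, E=9, F=6) along a 3-gon: merge 3 vertices and 3 edges, delete both glued faces → V=17, E=45, F=30.
Check: V − E + F = 17 − 45 + 30 = 2.

30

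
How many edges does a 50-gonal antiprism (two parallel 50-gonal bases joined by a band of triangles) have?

200

An antiprism on an n-gon has two n-gon caps and 2n triangles: V = 2·50 = 100, E = 4·50 = 200, F = 2·50 + 2 = 102.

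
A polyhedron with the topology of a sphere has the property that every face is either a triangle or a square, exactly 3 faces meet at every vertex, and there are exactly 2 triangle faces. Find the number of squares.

Let x be the number of squares; then F = 2 + x.
Edge–face incidences: 2E = 3·2 + 4·x = 6 + 4x.
Every vertex has degree 3, so 3V = 2E.
Euler: V − E + F = 2 ⇒ (2E)/3 − E + (2 + x) = 2.
Multiply by 6: 2·(2E) − 3·(2E) + 6·(2 + x) = 12, i.e. 12 + 6x − (6 + 4x) = 12.
Collecting terms: 2x + 6 = 12, so 2x = 6, so x = 3.
Then 2E = 6 + 4·3 = 18, so E = 9, V = 2E/3 = 6, F = 2 + 3 = 5.

3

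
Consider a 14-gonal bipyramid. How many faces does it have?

28

A bipyramid over an n-gon has 2n triangular faces and n + 2 vertices: V = 14 + 2 = 16, E = 3·14 = 42, F = 2·14 = 28.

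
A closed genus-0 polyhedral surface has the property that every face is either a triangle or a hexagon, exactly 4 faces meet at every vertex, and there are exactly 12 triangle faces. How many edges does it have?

24

Let x be the number of hexagons; then F = 12 + x.
Edge–face incidences: 2E = 3·12 + 6·x = 36 + 6x.
Every vertex has degree 4, so 4V = 2E.
Euler: V − E + F = 2 ⇒ (2E)/4 − E + (12 + x) = 2.
Multiply by 8: 2·(2E) − 4·(2E) + 8·(12 + x) = 16, i.e. 96 + 8x − 2·(36 + 6x) = 16.
Collecting terms: −4x + 24 = 16, so −4x = −8, so x = 2.
Then 2E = 36 + 6·2 = 48, so E = 24, V = 2E/4 = 12, F = 12 + 2 = 14.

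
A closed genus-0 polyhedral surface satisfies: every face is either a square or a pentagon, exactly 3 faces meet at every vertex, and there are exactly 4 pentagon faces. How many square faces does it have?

Let x be the number of squares; then F = 4 + x.
Edge–face incidences: 2E = 5·4 + 4·x = 20 + 4x.
Every vertex has degree 3, so 3V = 2E.
Euler: V − E + F = 2 ⇒ (2E)/3 − E + (4 + x) = 2.
Multiply by 6: 2·(2E) − 3·(2E) + 6·(4 + x) = 12, i.e. 24 + 6x − (20 + 4x) = 12.
Collecting terms: 2x + 4 = 12, so 2x = 8, so x = 4.
Then 2E = 20 + 4·4 = 36, so E = 18, V = 2E/3 = 12, F = 4 + 4 = 8.

4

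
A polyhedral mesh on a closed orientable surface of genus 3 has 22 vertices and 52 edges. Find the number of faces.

26

For a closed orientable surface of genus 3, χ = 2 − 2·3 = -4.
F = -4 − V + E = -4 − 22 + 52 = 26.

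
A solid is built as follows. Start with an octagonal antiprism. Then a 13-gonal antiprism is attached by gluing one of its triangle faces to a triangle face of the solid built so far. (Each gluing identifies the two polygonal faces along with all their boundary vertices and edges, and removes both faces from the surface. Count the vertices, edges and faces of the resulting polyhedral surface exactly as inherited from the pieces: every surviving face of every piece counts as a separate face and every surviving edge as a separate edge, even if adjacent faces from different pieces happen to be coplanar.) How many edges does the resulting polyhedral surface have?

81

An octagonal antiprism: V=16, E=32, F=18.
Attach a 13-gonal antiprism (V=26, E=52, F=28) along a 3-gon: merge 3 vertices and 3 edges, delete both glued faces → V=39, E=81, F=44.
Check: V − E + F = 39 − 81 + 44 = 2.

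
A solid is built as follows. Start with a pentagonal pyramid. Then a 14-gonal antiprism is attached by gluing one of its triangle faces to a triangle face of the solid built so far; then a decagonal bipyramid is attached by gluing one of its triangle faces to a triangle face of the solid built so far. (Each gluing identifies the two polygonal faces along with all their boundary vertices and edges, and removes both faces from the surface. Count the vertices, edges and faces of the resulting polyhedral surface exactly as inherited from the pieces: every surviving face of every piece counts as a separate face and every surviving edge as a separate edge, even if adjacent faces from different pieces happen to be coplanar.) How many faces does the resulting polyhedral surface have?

A pentagonal pyramid: V=6, E=10, F=6.
Attach a 14-gonal antiprism (V=28, E=56, F=30) along a 3-gon: merge 3 vertices and 3 edges, delete both glued faces → V=31, E=63, F=34.
Attach a decagonal bipyramid (V=12, E=30, F=20) along a 3-gon: merge 3 vertices and 3 edges, delete both glued faces → V=40, E=90, F=52.
Check: V − E + F = 40 − 90 + 52 = 2.

52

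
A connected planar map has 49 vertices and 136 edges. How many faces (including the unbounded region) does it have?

89

Euler's formula for a connected plane graph: V − E + F = 2, so F = 2 − 49 + 136 = 89.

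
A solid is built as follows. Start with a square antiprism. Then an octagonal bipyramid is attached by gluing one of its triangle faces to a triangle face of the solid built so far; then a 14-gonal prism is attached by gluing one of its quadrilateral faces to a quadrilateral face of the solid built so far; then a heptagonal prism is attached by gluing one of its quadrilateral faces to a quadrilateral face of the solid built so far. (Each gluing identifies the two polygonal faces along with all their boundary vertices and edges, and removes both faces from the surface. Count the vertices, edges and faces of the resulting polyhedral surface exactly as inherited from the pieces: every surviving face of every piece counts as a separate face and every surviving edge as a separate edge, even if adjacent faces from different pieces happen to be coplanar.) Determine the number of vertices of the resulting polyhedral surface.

49

A square antiprism: V=8, E=16, F=10.
Attach an octagonal bipyramid (V=10, E=24, F=16) along a 3-gon: merge 3 vertices and 3 edges, delete both glued faces → V=15, E=37, F=24.
Attach a 14-gonal prism (V=28, E=42, F=16) along a 4-gon: merge 4 vertices and 4 edges, delete both glued faces → V=39, E=75, F=38.
Attach a heptagonal prism (V=14, E=21, F=9) along a 4-gon: merge 4 vertices and 4 edges, delete both glued faces → V=49, E=92, F=45.
Check: V − E + F = 49 − 92 + 45 = 2.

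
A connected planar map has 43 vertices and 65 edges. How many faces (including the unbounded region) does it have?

Euler's formula for a connected plane graph: V − E + F = 2, so F = 2 − 43 + 65 = 24.

24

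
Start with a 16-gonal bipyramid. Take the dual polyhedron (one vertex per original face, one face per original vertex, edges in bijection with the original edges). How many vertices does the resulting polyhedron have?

The base solid has V = 18, E = 48, F = 32.
The dual swaps V and F and preserves E: V′ = F = 32, E′ = E = 48, F′ = V = 18.

32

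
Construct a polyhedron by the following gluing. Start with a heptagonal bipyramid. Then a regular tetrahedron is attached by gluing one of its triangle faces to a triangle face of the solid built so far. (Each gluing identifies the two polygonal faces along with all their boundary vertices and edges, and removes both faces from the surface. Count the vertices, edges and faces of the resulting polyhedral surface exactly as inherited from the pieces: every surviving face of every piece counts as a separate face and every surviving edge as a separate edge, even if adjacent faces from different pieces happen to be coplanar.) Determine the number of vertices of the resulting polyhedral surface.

A heptagonal bipyramid: V=9, E=21, F=14.
Attach a regular tetrahedron (V=4, E=6, F=4) along a 3-gon: merge 3 vertices and 3 edges, delete both glued faces → V=10, E=24, F=16.
Check: V − E + F = 10 − 24 + 16 = 2.

10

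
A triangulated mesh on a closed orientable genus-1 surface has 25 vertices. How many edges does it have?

χ = 2 − 2·1 = 0, and every face is a triangle so 3F = 2E.
V − E + F = 0 with E = 3F/2 gives 25 − (3/2 − 1)·F = 0, so F = 50 and E = 75.

75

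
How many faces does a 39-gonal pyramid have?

A pyramid on an n-gon base has one n-gon and n triangles: V = 39 + 1 = 40, E = 2·39 = 78, F = 39 + 1 = 40.

40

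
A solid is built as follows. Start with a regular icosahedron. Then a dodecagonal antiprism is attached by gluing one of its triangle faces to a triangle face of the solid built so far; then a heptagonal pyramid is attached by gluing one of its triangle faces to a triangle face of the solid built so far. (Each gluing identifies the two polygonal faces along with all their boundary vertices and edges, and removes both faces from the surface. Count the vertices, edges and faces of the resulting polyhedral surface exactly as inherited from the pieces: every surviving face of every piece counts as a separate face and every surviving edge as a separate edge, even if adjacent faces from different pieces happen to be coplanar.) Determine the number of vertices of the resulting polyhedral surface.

A regular icosahedron: V=12, E=30, F=20.
Attach a dodecagonal antiprism (V=24, E=48, F=26) along a 3-gon: merge 3 vertices and 3 edges, delete both glued faces → V=33, E=75, F=44.
Attach a heptagonal pyramid (V=8, E=14, F=8) along a 3-gon: merge 3 vertices and 3 edges, delete both glued faces → V=38, E=86, F=50.
Check: V − E + F = 38 − 86 + 50 = 2.

38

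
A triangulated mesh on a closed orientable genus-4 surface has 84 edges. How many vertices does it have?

χ = 2 − 2·4 = -6, and every face is a triangle so 3F = 2E.
F = 2E/3 = 56. Then V = -6 + E − F = -6 + 84 − 56 = 22.

22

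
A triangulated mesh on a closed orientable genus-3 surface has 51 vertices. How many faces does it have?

χ = 2 − 2·3 = -4, and every face is a triangle so 3F = 2E.
V − E + F = -4 with E = 3F/2 gives 51 − (3/2 − 1)·F = -4, so F = 110 and E = 165.

110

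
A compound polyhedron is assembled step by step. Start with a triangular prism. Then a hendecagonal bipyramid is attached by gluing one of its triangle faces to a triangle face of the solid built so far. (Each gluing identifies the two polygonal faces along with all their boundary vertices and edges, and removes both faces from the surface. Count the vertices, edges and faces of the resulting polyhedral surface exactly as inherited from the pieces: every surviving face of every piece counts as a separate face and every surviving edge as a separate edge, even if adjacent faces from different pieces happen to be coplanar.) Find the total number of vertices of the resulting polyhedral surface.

16

A triangular prism: V=6, E=9, F=5.
Attach a hendecagonal bipyramid (V=13, E=33, F=22) along a 3-gon: merge 3 vertices and 3 edges, delete both glued faces → V=16, E=39, F=25.
Check: V − E + F = 16 − 39 + 25 = 2.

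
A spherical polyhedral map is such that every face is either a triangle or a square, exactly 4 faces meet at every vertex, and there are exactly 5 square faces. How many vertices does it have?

Let x be the number of triangles; then F = 5 + x.
Edge–face incidences: 2E = 4·5 + 3·x = 20 + 3x.
Every vertex has degree 4, so 4V = 2E.
Euler: V − E + F = 2 ⇒ (2E)/4 − E + (5 + x) = 2.
Multiply by 8: 2·(2E) − 4·(2E) + 8·(5 + x) = 16, i.e. 40 + 8x − 2·(20 + 3x) = 16.
Collecting terms: 2x = 16, so x = 8.
Then 2E = 20 + 3·8 = 44, so E = 22, V = 2E/4 = 11, F = 5 + 8 = 13.

11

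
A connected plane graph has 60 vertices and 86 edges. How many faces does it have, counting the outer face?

Euler's formula for a connected plane graph: V − E + F = 2, so F = 2 − 60 + 86 = 28.

28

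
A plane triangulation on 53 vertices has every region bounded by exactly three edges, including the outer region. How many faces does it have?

In a plane triangulation 3F = 2E and V − E + F = 2, so F = 2V − 4 = 2·53 − 4 = 102.

102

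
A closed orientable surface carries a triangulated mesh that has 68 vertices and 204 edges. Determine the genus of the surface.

Every face is a triangle and each edge borders two faces, so 3F = 2·204, giving F = 136.
χ = V − E + F = 68 − 204 + 136 = 0.
For a closed orientable surface χ = 2 − 2g, so g = (2 − (0))/2 = 1.

1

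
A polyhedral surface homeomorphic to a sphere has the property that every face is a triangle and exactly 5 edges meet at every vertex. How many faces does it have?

Each face has 3 edges and each edge borders two faces, so 2E = 3F.
Each vertex has degree 5, so 5V = 2E and hence V = 3F/5.
Euler: V − E + F = 2 ⇒ (3F/5) − (3F/2) + F = 2.
Multiply by 10: (6 − 15 + 10)F = 20, i.e. 1F = 20.
So F = 20, E = 3·20/2 = 30, V = 3·20/5 = 12.

20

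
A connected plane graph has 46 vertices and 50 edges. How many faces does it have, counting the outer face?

Euler's formula for a connected plane graph: V − E + F = 2, so F = 2 − 46 + 50 = 6.

6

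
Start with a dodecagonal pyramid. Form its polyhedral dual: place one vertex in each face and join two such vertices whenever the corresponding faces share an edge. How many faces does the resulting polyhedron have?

The base solid has V = 13, E = 24, F = 13.
The dual swaps V and F and preserves E: V′ = F = 13, E′ = E = 24, F′ = V = 13.

13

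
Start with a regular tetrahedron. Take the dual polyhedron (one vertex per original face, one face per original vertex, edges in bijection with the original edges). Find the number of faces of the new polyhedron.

The base solid has V = 4, E = 6, F = 4.
The dual swaps V and F and preserves E: V′ = F = 4, E′ = E = 6, F′ = V = 4.

4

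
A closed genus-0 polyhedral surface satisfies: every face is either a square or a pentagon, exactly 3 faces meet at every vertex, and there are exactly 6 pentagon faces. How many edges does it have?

Let x be the number of squares; then F = 6 + x.
Edge–face incidences: 2E = 5·6 + 4·x = 30 + 4x.
Every vertex has degree 3, so 3V = 2E.
Euler: V − E + F = 2 ⇒ (2E)/3 − E + (6 + x) = 2.
Multiply by 6: 2·(2E) − 3·(2E) + 6·(6 + x) = 12, i.e. 36 + 6x − (30 + 4x) = 12.
Collecting terms: 2x + 6 = 12, so 2x = 6, so x = 3.
Then 2E = 30 + 4·3 = 42, so E = 21, V = 2E/3 = 14, F = 6 + 3 = 9.

21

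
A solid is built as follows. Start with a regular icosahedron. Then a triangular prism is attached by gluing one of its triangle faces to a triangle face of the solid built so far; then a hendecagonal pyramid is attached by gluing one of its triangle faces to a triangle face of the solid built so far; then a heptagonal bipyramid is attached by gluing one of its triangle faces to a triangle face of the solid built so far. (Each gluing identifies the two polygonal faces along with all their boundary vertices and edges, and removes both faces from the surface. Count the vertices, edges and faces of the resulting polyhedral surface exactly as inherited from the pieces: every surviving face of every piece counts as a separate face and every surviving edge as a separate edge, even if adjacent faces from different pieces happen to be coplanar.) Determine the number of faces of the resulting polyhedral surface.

A regular icosahedron: V=12, E=30, F=20.
Attach a triangular prism (V=6, E=9, F=5) along a 3-gon: merge 3 vertices and 3 edges, delete both glued faces → V=15, E=36, F=23.
Attach a hendecagonal pyramid (V=12, E=22, F=12) along a 3-gon: merge 3 vertices and 3 edges, delete both glued faces → V=24, E=55, F=33.
Attach a heptagonal bipyramid (V=9, E=21, F=14) along a 3-gon: merge 3 vertices and 3 edges, delete both glued faces → V=30, E=73, F=45.
Check: V − E + F = 30 − 73 + 45 = 2.

45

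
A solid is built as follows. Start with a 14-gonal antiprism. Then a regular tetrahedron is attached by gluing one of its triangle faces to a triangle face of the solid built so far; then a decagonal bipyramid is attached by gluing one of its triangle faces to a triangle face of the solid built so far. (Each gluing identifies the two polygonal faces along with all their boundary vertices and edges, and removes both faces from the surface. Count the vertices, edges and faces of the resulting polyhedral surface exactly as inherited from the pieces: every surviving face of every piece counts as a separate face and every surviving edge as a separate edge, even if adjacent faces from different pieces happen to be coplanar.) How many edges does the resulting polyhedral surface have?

A 14-gonal antiprism: V=28, E=56, F=30.
Attach a regular tetrahedron (V=4, E=6, F=4) along a 3-gon: merge 3 vertices and 3 edges, delete both glued faces → V=29, E=59, F=32.
Attach a decagonal bipyramid (V=12, E=30, F=20) along a 3-gon: merge 3 vertices and 3 edges, delete both glued faces → V=38, E=86, F=50.
Check: V − E + F = 38 − 86 + 50 = 2.

86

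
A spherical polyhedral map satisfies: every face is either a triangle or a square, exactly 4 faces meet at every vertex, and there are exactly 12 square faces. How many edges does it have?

36

Let x be the number of triangles; then F = 12 + x.
Edge–face incidences: 2E = 4·12 + 3·x = 48 + 3x.
Every vertex has degree 4, so 4V = 2E.
Euler: V − E + F = 2 ⇒ (2E)/4 − E + (12 + x) = 2.
Multiply by 8: 2·(2E) − 4·(2E) + 8·(12 + x) = 16, i.e. 96 + 8x − 2·(48 + 3x) = 16.
Collecting terms: 2x = 16, so x = 8.
Then 2E = 48 + 3·8 = 72, so E = 36, V = 2E/4 = 18, F = 12 + 8 = 20.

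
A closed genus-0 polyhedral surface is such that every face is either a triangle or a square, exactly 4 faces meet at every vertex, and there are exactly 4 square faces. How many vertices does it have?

10

Let x be the number of triangles; then F = 4 + x.
Edge–face incidences: 2E = 4·4 + 3·x = 16 + 3x.
Every vertex has degree 4, so 4V = 2E.
Euler: V − E + F = 2 ⇒ (2E)/4 − E + (4 + x) = 2.
Multiply by 8: 2·(2E) − 4·(2E) + 8·(4 + x) = 16, i.e. 32 + 8x − 2·(16 + 3x) = 16.
Collecting terms: 2x = 16, so x = 8.
Then 2E = 16 + 3·8 = 40, so E = 20, V = 2E/4 = 10, F = 4 + 8 = 12.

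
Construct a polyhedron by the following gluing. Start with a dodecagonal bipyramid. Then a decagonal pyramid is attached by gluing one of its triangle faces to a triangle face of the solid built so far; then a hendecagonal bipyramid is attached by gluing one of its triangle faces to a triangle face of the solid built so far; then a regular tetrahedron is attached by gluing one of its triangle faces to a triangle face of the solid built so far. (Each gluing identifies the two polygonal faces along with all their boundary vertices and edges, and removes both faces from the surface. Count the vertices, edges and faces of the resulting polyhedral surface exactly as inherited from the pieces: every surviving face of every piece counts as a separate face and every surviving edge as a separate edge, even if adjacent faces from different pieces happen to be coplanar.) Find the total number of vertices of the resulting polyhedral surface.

A dodecagonal bipyramid: V=14, E=36, F=24.
Attach a decagonal pyramid (V=11, E=20, F=11) along a 3-gon: merge 3 vertices and 3 edges, delete both glued faces → V=22, E=53, F=33.
Attach a hendecagonal bipyramid (V=13, E=33, F=22) along a 3-gon: merge 3 vertices and 3 edges, delete both glued faces → V=32, E=83, F=53.
Attach a regular tetrahedron (V=4, E=6, F=4) along a 3-gon: merge 3 vertices and 3 edges, delete both glued faces → V=33, E=86, F=55.
Check: V − E + F = 33 − 86 + 55 = 2.

33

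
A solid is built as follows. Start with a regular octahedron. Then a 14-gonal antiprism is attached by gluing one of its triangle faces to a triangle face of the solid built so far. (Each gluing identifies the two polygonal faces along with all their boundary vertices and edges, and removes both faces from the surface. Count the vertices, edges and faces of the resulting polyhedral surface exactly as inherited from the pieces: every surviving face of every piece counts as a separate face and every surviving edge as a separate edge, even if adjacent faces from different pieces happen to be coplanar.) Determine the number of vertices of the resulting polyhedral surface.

A regular octahedron: V=6, E=12, F=8.
Attach a 14-gonal antiprism (V=28, E=56, F=30) along a 3-gon: merge 3 vertices and 3 edges, delete both glued faces → V=31, E=65, F=36.
Check: V − E + F = 31 − 65 + 36 = 2.

31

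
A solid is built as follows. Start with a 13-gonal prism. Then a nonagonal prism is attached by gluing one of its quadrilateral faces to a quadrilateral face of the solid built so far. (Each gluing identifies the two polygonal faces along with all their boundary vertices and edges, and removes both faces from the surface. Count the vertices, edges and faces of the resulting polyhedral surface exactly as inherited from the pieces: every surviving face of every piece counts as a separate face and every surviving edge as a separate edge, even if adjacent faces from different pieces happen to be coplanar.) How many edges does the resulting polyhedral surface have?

A 13-gonal prism: V=26, E=39, F=15.
Attach a nonagonal prism (V=18, E=27, F=11) along a 4-gon: merge 4 vertices and 4 edges, delete both glued faces → V=40, E=62, F=24.
Check: V − E + F = 40 − 62 + 24 = 2.

62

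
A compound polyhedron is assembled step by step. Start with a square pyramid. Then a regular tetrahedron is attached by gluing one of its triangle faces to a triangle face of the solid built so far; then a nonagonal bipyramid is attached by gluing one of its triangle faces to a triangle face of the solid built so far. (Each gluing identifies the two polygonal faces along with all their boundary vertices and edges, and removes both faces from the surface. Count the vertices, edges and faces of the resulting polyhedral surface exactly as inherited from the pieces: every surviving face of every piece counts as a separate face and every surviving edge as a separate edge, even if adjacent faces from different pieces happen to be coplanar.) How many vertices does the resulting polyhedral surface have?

14

A square pyramid: V=5, E=8, F=5.
Attach a regular tetrahedron (V=4, E=6, F=4) along a 3-gon: merge 3 vertices and 3 edges, delete both glued faces → V=6, E=11, F=7.
Attach a nonagonal bipyramid (V=11, E=27, F=18) along a 3-gon: merge 3 vertices and 3 edges, delete both glued faces → V=14, E=35, F=23.
Check: V − E + F = 14 − 35 + 23 = 2.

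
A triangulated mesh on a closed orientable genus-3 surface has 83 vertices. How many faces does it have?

174

χ = 2 − 2·3 = -4, and every face is a triangle so 3F = 2E.
V − E + F = -4 with E = 3F/2 gives 83 − (3/2 − 1)·F = -4, so F = 174 and E = 261.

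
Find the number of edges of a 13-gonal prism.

39

A prism on an n-gon has two n-gon bases and n rectangular sides: V = 2·13 = 26, E = 3·13 = 39, F = 13 + 2 = 15.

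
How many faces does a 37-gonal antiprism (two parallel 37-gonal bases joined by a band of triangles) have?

An antiprism on an n-gon has two n-gon caps and 2n triangles: V = 2·37 = 74, E = 4·37 = 148, F = 2·37 + 2 = 76.
Check: V − E + F = 74 − 148 + 76 = 2.

76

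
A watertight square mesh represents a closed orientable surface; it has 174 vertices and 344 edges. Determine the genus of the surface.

Every face is a square and each edge borders two faces, so 4F = 2·344, giving F = 172.
χ = V − E + F = 174 − 344 + 172 = 2.
For a closed orientable surface χ = 2 − 2g, so g = (2 − (2))/2 = 0.

0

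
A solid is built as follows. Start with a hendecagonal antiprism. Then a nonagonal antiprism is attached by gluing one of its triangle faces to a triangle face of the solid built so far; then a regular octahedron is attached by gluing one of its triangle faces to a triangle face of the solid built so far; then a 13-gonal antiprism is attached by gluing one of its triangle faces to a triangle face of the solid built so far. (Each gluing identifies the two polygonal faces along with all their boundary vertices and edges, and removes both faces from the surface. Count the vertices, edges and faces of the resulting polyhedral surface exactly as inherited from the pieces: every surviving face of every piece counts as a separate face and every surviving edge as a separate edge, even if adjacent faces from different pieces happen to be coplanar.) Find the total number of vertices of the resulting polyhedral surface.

A hendecagonal antiprism: V=22, E=44, F=24.
Attach a nonagonal antiprism (V=18, E=36, F=20) along a 3-gon: merge 3 vertices and 3 edges, delete both glued faces → V=37, E=77, F=42.
Attach a regular octahedron (V=6, E=12, F=8) along a 3-gon: merge 3 vertices and 3 edges, delete both glued faces → V=40, E=86, F=48.
Attach a 13-gonal antiprism (V=26, E=52, F=28) along a 3-gon: merge 3 vertices and 3 edges, delete both glued faces → V=63, E=135, F=74.
Check: V − E + F = 63 − 135 + 74 = 2.

63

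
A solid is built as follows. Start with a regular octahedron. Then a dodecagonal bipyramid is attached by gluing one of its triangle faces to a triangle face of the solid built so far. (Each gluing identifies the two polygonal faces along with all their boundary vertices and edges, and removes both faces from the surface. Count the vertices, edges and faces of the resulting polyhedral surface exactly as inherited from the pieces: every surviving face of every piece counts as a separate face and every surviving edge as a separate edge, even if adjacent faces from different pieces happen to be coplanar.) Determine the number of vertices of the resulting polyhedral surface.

A regular octahedron: V=6, E=12, F=8.
Attach a dodecagonal bipyramid (V=14, E=36, F=24) along a 3-gon: merge 3 vertices and 3 edges, delete both glued faces → V=17, E=45, F=30.
Check: V − E + F = 17 − 45 + 30 = 2.

17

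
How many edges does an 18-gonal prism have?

54

A prism on an n-gon has two n-gon bases and n rectangular sides: V = 2·18 = 36, E = 3·18 = 54, F = 18 + 2 = 20.
Check: V − E + F = 36 − 54 + 20 = 2.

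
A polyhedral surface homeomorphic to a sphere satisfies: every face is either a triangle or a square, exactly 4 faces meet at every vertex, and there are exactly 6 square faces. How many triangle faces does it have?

8

Let x be the number of triangles; then F = 6 + x.
Edge–face incidences: 2E = 4·6 + 3·x = 24 + 3x.
Every vertex has degree 4, so 4V = 2E.
Euler: V − E + F = 2 ⇒ (2E)/4 − E + (6 + x) = 2.
Multiply by 8: 2·(2E) − 4·(2E) + 8·(6 + x) = 16, i.e. 48 + 8x − 2·(24 + 3x) = 16.
Collecting terms: 2x = 16, so x = 8.
Then 2E = 24 + 3·8 = 48, so E = 24, V = 2E/4 = 12, F = 6 + 8 = 14.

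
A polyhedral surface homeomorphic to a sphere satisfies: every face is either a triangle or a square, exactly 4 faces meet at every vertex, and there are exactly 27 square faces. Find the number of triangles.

8

Let x be the number of triangles; then F = 27 + x.
Edge–face incidences: 2E = 4·27 + 3·x = 108 + 3x.
Every vertex has degree 4, so 4V = 2E.
Euler: V − E + F = 2 ⇒ (2E)/4 − E + (27 + x) = 2.
Multiply by 8: 2·(2E) − 4·(2E) + 8·(27 + x) = 16, i.e. 216 + 8x − 2·(108 + 3x) = 16.
Collecting terms: 2x = 16, so x = 8.
Then 2E = 108 + 3·8 = 132, so E = 66, V = 2E/4 = 33, F = 27 + 8 = 35.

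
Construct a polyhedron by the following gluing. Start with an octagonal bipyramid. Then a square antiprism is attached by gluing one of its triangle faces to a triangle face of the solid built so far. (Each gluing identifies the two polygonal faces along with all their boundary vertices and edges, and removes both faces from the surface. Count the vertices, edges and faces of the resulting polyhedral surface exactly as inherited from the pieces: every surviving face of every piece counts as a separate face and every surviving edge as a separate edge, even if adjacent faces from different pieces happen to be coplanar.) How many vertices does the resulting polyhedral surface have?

15

An octagonal bipyramid: V=10, E=24, F=16.
Attach a square antiprism (V=8, E=16, F=10) along a 3-gon: merge 3 vertices and 3 edges, delete both glued faces → V=15, E=37, F=24.
Check: V − E + F = 15 − 37 + 24 = 2.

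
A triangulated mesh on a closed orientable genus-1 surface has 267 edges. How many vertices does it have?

χ = 2 − 2·1 = 0, and every face is a triangle so 3F = 2E.
F = 2E/3 = 178. Then V = 0 + E − F = 0 + 267 − 178 = 89.

89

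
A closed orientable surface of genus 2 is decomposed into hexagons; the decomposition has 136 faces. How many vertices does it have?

270

χ = 2 − 2·2 = -2, and every face is a hexagon so 6F = 2E.
E = 6·136/2 = 408. Then V = -2 + E − F = -2 + 408 − 136 = 270.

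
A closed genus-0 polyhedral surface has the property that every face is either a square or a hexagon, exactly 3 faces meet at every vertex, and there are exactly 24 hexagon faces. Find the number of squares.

Let x be the number of squares; then F = 24 + x.
Edge–face incidences: 2E = 6·24 + 4·x = 144 + 4x.
Every vertex has degree 3, so 3V = 2E.
Euler: V − E + F = 2 ⇒ (2E)/3 − E + (24 + x) = 2.
Multiply by 6: 2·(2E) − 3·(2E) + 6·(24 + x) = 12, i.e. 144 + 6x − (144 + 4x) = 12.
Collecting terms: 2x = 12, so x = 6.
Then 2E = 144 + 4·6 = 168, so E = 84, V = 2E/3 = 56, F = 24 + 6 = 30.

6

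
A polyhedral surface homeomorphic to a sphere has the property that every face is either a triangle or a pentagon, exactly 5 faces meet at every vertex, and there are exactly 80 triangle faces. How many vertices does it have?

60

Let x be the number of pentagons; then F = 80 + x.
Edge–face incidences: 2E = 3·80 + 5·x = 240 + 5x.
Every vertex has degree 5, so 5V = 2E.
Euler: V − E + F = 2 ⇒ (2E)/5 − E + (80 + x) = 2.
Multiply by 10: 2·(2E) − 5·(2E) + 10·(80 + x) = 20, i.e. 800 + 10x − 3·(240 + 5x) = 20.
Collecting terms: −5x + 80 = 20, so −5x = −60, so x = 12.
Then 2E = 240 + 5·12 = 300, so E = 150, V = 2E/5 = 60, F = 80 + 12 = 92.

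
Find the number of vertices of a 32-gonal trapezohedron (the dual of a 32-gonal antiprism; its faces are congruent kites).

66

The n-trapezohedron (dual of the n-antiprism) has V = 2·32 + 2 = 66, E = 4·32 = 128, F = 2·32 = 64.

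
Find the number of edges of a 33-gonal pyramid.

A pyramid on an n-gon base has one n-gon and n triangles: V = 33 + 1 = 34, E = 2·33 = 66, F = 33 + 1 = 34.

66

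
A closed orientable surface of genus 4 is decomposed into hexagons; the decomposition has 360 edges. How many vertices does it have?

χ = 2 − 2·4 = -6, and every face is a hexagon so 6F = 2E.
F = 2E/6 = 120. Then V = -6 + E − F = -6 + 360 − 120 = 234.

234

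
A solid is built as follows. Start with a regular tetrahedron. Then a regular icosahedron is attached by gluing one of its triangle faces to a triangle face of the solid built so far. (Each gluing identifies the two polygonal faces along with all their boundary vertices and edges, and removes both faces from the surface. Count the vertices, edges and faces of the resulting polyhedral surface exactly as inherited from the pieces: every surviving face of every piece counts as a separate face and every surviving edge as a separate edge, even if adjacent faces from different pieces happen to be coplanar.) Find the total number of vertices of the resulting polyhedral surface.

A regular tetrahedron: V=4, E=6, F=4.
Attach a regular icosahedron (V=12, E=30, F=20) along a 3-gon: merge 3 vertices and 3 edges, delete both glued faces → V=13, E=33, F=22.
Check: V − E + F = 13 − 33 + 22 = 2.

13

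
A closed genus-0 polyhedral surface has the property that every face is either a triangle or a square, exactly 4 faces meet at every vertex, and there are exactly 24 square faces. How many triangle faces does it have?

Let x be the number of triangles; then F = 24 + x.
Edge–face incidences: 2E = 4·24 + 3·x = 96 + 3x.
Every vertex has degree 4, so 4V = 2E.
Euler: V − E + F = 2 ⇒ (2E)/4 − E + (24 + x) = 2.
Multiply by 8: 2·(2E) − 4·(2E) + 8·(24 + x) = 16, i.e. 192 + 8x − 2·(96 + 3x) = 16.
Collecting terms: 2x = 16, so x = 8.
Then 2E = 96 + 3·8 = 120, so E = 60, V = 2E/4 = 30, F = 24 + 8 = 32.

8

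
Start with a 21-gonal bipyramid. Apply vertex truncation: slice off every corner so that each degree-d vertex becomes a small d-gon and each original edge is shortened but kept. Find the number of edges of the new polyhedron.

The base solid has V = 23, E = 63, F = 42.
Truncation replaces each original edge-end by a new vertex, so V′ = 2E = 126.
Each original edge survives, and each old vertex of degree d contributes d new edges; summing degrees gives Σd = 2E, so E′ = E + 2E = 3E = 189.
Each original face survives and each original vertex becomes one new face: F′ = F + V = 65.

189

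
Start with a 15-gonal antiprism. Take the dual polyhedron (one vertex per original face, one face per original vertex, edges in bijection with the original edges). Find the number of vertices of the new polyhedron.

32

The base solid has V = 30, E = 60, F = 32.
The dual swaps V and F and preserves E: V′ = F = 32, E′ = E = 60, F′ = V = 30.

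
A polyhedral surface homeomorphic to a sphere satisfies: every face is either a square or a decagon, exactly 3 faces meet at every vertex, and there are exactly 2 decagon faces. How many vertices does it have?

20

Let x be the number of squares; then F = 2 + x.
Edge–face incidences: 2E = 10·2 + 4·x = 20 + 4x.
Every vertex has degree 3, so 3V = 2E.
Euler: V − E + F = 2 ⇒ (2E)/3 − E + (2 + x) = 2.
Multiply by 6: 2·(2E) − 3·(2E) + 6·(2 + x) = 12, i.e. 12 + 6x − (20 + 4x) = 12.
Collecting terms: 2x − 8 = 12, so 2x = 20, so x = 10.
Then 2E = 20 + 4·10 = 60, so E = 30, V = 2E/3 = 20, F = 2 + 10 = 12.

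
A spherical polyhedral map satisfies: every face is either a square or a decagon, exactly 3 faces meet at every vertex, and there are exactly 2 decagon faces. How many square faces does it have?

10

Let x be the number of squares; then F = 2 + x.
Edge–face incidences: 2E = 10·2 + 4·x = 20 + 4x.
Every vertex has degree 3, so 3V = 2E.
Euler: V − E + F = 2 ⇒ (2E)/3 − E + (2 + x) = 2.
Multiply by 6: 2·(2E) − 3·(2E) + 6·(2 + x) = 12, i.e. 12 + 6x − (20 + 4x) = 12.
Collecting terms: 2x − 8 = 12, so 2x = 20, so x = 10.
Then 2E = 20 + 4·10 = 60, so E = 30, V = 2E/3 = 20, F = 2 + 10 = 12.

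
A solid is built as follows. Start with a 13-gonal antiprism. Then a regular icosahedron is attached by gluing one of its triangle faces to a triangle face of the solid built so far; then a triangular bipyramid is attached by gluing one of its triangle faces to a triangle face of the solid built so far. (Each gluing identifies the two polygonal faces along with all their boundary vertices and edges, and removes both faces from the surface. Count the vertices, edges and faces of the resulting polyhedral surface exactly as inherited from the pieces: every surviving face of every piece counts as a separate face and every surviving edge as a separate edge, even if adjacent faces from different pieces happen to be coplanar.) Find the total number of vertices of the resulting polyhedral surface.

A 13-gonal antiprism: V=26, E=52, F=28.
Attach a regular icosahedron (V=12, E=30, F=20) along a 3-gon: merge 3 vertices and 3 edges, delete both glued faces → V=35, E=79, F=46.
Attach a triangular bipyramid (V=5, E=9, F=6) along a 3-gon: merge 3 vertices and 3 edges, delete both glued faces → V=37, E=85, F=50.
Check: V − E + F = 37 − 85 + 50 = 2.

37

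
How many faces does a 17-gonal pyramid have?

18

A pyramid on an n-gon base has one n-gon and n triangles: V = 17 + 1 = 18, E = 2·17 = 34, F = 17 + 1 = 18.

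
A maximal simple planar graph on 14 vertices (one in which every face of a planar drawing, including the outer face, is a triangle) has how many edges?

In a plane triangulation 3F = 2E and V − E + F = 2, so E = 3V − 6 = 3·14 − 6 = 36.

36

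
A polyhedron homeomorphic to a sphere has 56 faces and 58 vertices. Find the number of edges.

Here V − E + F = 2.
E = V + F − (2) = 58 + 56 − (2) = 112.

112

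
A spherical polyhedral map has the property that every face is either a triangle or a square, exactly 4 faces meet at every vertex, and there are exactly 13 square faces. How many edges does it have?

Let x be the number of triangles; then F = 13 + x.
Edge–face incidences: 2E = 4·13 + 3·x = 52 + 3x.
Every vertex has degree 4, so 4V = 2E.
Euler: V − E + F = 2 ⇒ (2E)/4 − E + (13 + x) = 2.
Multiply by 8: 2·(2E) − 4·(2E) + 8·(13 + x) = 16, i.e. 104 + 8x − 2·(52 + 3x) = 16.
Collecting terms: 2x = 16, so x = 8.
Then 2E = 52 + 3·8 = 76, so E = 38, V = 2E/4 = 19, F = 13 + 8 = 21.

38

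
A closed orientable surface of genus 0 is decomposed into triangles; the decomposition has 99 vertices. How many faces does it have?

χ = 2 − 2·0 = 2, and every face is a triangle so 3F = 2E.
V − E + F = 2 with E = 3F/2 gives 99 − (3/2 − 1)·F = 2, so F = 194 and E = 291.

194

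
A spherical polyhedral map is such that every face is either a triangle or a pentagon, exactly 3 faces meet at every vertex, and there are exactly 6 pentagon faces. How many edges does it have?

18

Let x be the number of triangles; then F = 6 + x.
Edge–face incidences: 2E = 5·6 + 3·x = 30 + 3x.
Every vertex has degree 3, so 3V = 2E.
Euler: V − E + F = 2 ⇒ (2E)/3 − E + (6 + x) = 2.
Multiply by 6: 2·(2E) − 3·(2E) + 6·(6 + x) = 12, i.e. 36 + 6x − (30 + 3x) = 12.
Collecting terms: 3x + 6 = 12, so 3x = 6, so x = 2.
Then 2E = 30 + 3·2 = 36, so E = 18, V = 2E/3 = 12, F = 6 + 2 = 8.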